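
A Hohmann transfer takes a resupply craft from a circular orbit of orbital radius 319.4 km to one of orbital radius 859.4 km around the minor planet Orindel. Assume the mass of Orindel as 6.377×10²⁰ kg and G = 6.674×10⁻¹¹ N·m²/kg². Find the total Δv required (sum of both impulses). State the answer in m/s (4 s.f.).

Δv_total ≈ 134.5 m/s

μ = GM = 6.674×10⁻¹¹ × 6.377×10²⁰ = 4.256×10¹⁰ m³/s².
r₁ = 319.4 km = 3.194×10⁵ m.
r₂ = 859.4 km = 8.594×10⁵ m.
Transfer ellipse a_t = (r₁ + r₂)/2 = 5.894×10⁵ m.
At r₁: circular v_c1 = √(μ/r₁) = 365.0 m/s; transfer-periapsis v_p = √[μ(2/r₁ − 1/a_t)] = 440.8 m/s.
Δv₁ = v_p − v_c1 = 75.75 m/s.
At r₂: circular v_c2 = √(μ/r₂) = 222.5 m/s; transfer-apoapsis v_a = √[μ(2/r₂ − 1/a_t)] = 163.8 m/s.
Δv₂ = v_c2 − v_a = 58.72 m/s.
Total Δv = Δv₁ + Δv₂ = 134.5 m/s.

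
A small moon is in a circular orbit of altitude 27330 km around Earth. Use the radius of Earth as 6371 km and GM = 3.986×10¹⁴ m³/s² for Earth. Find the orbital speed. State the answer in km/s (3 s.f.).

v ≈ 3.44 km/s

r = 6371 + 27330 = 33701 km = 3.3701×10⁷ m.
For a circular orbit v = √(μ/r) = √(3.986×10¹⁴ / 3.370×10⁷) = √(1.183×10⁷) = 3439 m/s.
That is 3.439 km/s.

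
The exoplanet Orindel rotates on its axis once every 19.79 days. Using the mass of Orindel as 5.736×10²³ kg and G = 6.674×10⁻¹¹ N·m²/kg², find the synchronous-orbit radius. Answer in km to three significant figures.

μ = GM = 6.674×10⁻¹¹ × 5.736×10²³ = 3.828×10¹³ m³/s².
T = 19.79 days = 1.710×10⁶ s.
A synchronous orbit has period T, so by Kepler's third law a = (μT²/4π²)^(1/3).
μT²/4π² = 3.828×10¹³ × (1.710×10⁶)² / 39.48 = 2.835×10²⁴ m³.
a = 1.415×10⁸ m = 1.4153×10⁵ km.

r_sync ≈ 1.42×10⁵ km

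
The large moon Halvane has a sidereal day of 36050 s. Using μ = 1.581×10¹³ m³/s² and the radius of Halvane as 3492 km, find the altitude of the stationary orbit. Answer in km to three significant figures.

h_sync ≈ 4550 km

A synchronous orbit has period T, so by Kepler's third law a = (μT²/4π²)^(1/3).
μT²/4π² = 1.581×10¹³ × (3.605×10⁴)² / 39.48 = 5.205×10²⁰ m³.
a = 8.044×10⁶ m = 8043.8 km.
Altitude h = a − R = 8043.8 − 3492 = 4551.8 km.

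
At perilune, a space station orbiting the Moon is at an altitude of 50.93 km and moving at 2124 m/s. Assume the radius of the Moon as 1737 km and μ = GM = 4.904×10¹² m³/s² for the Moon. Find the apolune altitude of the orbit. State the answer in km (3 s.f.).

r_p = 1737 + 50.93 = 1787.9 km = 1.788×10⁶ m.
Specific energy ε = v²/2 − μ/r = -4.871×10⁵ J/kg, so a = −μ/(2ε) = 5.033×10⁶ m.
The apsides satisfy r_p + r_a = 2a, so the apolune radius is 2a − r_p = 8.279×10⁶ m = 8278.8 km.
Apolune altitude = 8278.8 − 1737 = 6541.8 km.

apolune altitude ≈ 6540 km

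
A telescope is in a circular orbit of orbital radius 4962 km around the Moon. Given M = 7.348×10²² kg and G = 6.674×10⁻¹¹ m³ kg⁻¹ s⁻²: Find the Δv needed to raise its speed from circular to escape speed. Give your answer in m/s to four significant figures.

Δv ≈ 411.8 m/s

μ = GM = 6.674×10⁻¹¹ × 7.348×10²² = 4.904×10¹² m³/s².
r = 4962 km = 4.962×10⁶ m.
Circular speed v_c = √(μ/r) = 994.1 m/s.
Escape speed v_esc = √(2μ/r) = √2 × v_c = 1406 m/s.
Δv = v_esc − v_c = 411.8 m/s.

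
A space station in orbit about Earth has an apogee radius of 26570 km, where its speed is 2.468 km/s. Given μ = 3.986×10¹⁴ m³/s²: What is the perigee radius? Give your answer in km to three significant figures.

r_a = 2.657×10⁷ m.
Specific energy ε = v²/2 − μ/r = -1.196×10⁷ J/kg, so a = −μ/(2ε) = 1.667×10⁷ m.
The apsides satisfy r_p + r_a = 2a, so the perigee radius is 2a − r_a = 6.768×10⁶ m = 6767.9 km.

perigee radius ≈ 6770 km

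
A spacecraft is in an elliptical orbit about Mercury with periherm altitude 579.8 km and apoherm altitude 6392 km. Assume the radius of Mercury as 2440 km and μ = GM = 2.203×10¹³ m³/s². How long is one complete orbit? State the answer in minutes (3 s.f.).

r_p = 2440 + 579.8 = 3019.8 km = 3.0198×10⁶ m.
r_a = 2440 + 6392 = 8832.0 km = 8.8320×10⁶ m.
Semi-major axis a = (r_p + r_a)/2 = (3019.8 + 8832.0)/2 = 5925.9 km = 5.926×10⁶ m.
By Kepler's third law T = 2π√(a³/μ) = 2π × 3.073×10³ = 1.931×10⁴ s.
= 321.8 minutes.

T ≈ 322 minutes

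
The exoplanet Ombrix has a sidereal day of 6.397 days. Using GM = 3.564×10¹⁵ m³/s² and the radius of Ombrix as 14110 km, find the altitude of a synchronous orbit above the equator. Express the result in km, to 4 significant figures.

h_sync ≈ 2.880×10⁵ km

T = 6.397 days = 5.527×10⁵ s.
A synchronous orbit has period T, so by Kepler's third law a = (μT²/4π²)^(1/3).
μT²/4π² = 3.564×10¹⁵ × (5.527×10⁵)² / 39.48 = 2.758×10²⁵ m³.
a = 3.021×10⁸ m = 3.0212×10⁵ km.
Altitude h = a − R = 3.0212×10⁵ − 14110 = 2.8801×10⁵ km.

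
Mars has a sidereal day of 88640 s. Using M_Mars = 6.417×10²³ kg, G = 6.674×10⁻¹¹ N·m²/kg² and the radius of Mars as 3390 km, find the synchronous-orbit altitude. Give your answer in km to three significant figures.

μ = GM = 6.674×10⁻¹¹ × 6.417×10²³ = 4.283×10¹³ m³/s².
A synchronous orbit has period T, so by Kepler's third law a = (μT²/4π²)^(1/3).
μT²/4π² = 4.283×10¹³ × (8.864×10⁴)² / 39.48 = 8.524×10²¹ m³.
a = 2.043×10⁷ m = 20427 km.
Altitude h = a − R = 20427 − 3390 = 17037 km.

h_sync ≈ 17000 km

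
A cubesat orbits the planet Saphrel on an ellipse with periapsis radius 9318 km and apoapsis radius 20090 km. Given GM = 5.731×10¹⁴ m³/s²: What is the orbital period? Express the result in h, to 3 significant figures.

Semi-major axis a = (r_p + r_a)/2 = (9318.0 + 20090)/2 = 14704 km = 1.470×10⁷ m.
By Kepler's third law T = 2π√(a³/μ) = 2π × 2.355×10³ = 1.480×10⁴ s.
= 4.111 h.

T ≈ 4.11 h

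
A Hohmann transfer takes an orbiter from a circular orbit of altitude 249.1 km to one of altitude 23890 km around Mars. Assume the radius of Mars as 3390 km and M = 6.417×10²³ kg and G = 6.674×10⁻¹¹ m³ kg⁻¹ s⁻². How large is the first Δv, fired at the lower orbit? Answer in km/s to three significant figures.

μ = GM = 6.674×10⁻¹¹ × 6.417×10²³ = 4.283×10¹³ m³/s².
r₁ = 3390 + 249.1 = 3639.1 km = 3.6391×10⁶ m.
r₂ = 3390 + 23890 = 27280 km = 2.7280×10⁷ m.
Transfer ellipse a_t = (r₁ + r₂)/2 = 1.546×10⁷ m.
At r₁: circular v_c1 = √(μ/r₁) = 3431 m/s; transfer-periapsis v_p = √[μ(2/r₁ − 1/a_t)] = 4557 m/s.
Δv₁ = v_p − v_c1 = 1127 m/s.
= 1.127 km/s.

Δv ≈ 1.13 km/s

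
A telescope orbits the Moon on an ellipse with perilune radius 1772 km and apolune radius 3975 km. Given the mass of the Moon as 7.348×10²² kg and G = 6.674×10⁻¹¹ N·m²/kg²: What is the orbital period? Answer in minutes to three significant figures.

T ≈ 230 minutes

μ = GM = 6.674×10⁻¹¹ × 7.348×10²² = 4.904×10¹² m³/s².
Semi-major axis a = (r_p + r_a)/2 = (1772.0 + 3975.0)/2 = 2873.5 km = 2.874×10⁶ m.
By Kepler's third law T = 2π√(a³/μ) = 2π × 2.200×10³ = 1.382×10⁴ s.
= 230.3 minutes.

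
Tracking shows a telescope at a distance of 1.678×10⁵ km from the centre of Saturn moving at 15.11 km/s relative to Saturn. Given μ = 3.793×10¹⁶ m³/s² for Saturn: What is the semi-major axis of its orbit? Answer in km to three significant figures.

a ≈ 1.70×10⁵ km

r = 1.678×10⁸ m.
Vis-viva rearranged: 1/a = 2/r − v²/μ = 1.192×10⁻⁸ − 6.019×10⁻⁹ = 5.900×10⁻⁹ m⁻¹.
a = 1.695×10⁸ m = 1.6950×10⁵ km.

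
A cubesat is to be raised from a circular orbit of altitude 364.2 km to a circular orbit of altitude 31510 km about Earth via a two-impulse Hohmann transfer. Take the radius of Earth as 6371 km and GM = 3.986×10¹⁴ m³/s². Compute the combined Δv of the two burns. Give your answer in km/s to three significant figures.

Δv_total ≈ 3.79 km/s

r₁ = 6371 + 364.2 = 6735.2 km = 6.7352×10⁶ m.
r₂ = 6371 + 31510 = 37881 km = 3.7881×10⁷ m.
Transfer ellipse a_t = (r₁ + r₂)/2 = 2.231×10⁷ m.
At r₁: circular v_c1 = √(μ/r₁) = 7693 m/s; transfer-perigee v_p = √[μ(2/r₁ − 1/a_t)] = 10020 m/s.
Δv₁ = v_p − v_c1 = 2332 m/s.
At r₂: circular v_c2 = √(μ/r₂) = 3244 m/s; transfer-apogee v_a = √[μ(2/r₂ − 1/a_t)] = 1782 m/s.
Δv₂ = v_c2 − v_a = 1461 m/s.
Total Δv = Δv₁ + Δv₂ = 3793 m/s = 3.793 km/s.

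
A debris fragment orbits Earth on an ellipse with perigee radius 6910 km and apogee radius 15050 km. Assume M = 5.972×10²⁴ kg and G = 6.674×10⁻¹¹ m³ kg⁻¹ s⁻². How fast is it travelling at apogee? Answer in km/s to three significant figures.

v ≈ 4.08 km/s

μ = GM = 6.674×10⁻¹¹ × 5.972×10²⁴ = 3.986×10¹⁴ m³/s².
Semi-major axis a = (r_p + r_a)/2 = 10980 km = 1.098×10⁷ m.
Vis-viva: v² = μ(2/r − 1/a) = 3.986×10¹⁴ × (1.329×10⁻⁷ − 9.107×10⁻⁸) = 1.667×10⁷ m²/s².
v = 4082 m/s = 4.082 km/s.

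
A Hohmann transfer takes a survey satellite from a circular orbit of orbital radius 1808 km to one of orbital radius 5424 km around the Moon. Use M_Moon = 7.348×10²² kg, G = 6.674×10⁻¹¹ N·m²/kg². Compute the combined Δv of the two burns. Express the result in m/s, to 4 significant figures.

Δv_total ≈ 648.6 m/s

μ = GM = 6.674×10⁻¹¹ × 7.348×10²² = 4.904×10¹² m³/s².
r₁ = 1808 km = 1.808×10⁶ m.
r₂ = 5424 km = 5.424×10⁶ m.
Transfer ellipse a_t = (r₁ + r₂)/2 = 3.616×10⁶ m.
At r₁: circular v_c1 = √(μ/r₁) = 1647 m/s; transfer-perilune v_p = √[μ(2/r₁ − 1/a_t)] = 2017 m/s.
Δv₁ = v_p − v_c1 = 370.1 m/s.
At r₂: circular v_c2 = √(μ/r₂) = 950.9 m/s; transfer-apolune v_a = √[μ(2/r₂ − 1/a_t)] = 672.4 m/s.
Δv₂ = v_c2 − v_a = 278.5 m/s.
Total Δv = Δv₁ + Δv₂ = 648.6 m/s.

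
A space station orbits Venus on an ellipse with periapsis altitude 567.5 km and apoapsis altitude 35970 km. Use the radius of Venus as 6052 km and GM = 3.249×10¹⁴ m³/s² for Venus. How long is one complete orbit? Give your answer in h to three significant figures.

T ≈ 11.6 h

r_p = 6052 + 567.5 = 6619.5 km = 6.6195×10⁶ m.
r_a = 6052 + 35970 = 42022 km = 4.2022×10⁷ m.
Semi-major axis a = (r_p + r_a)/2 = (6619.5 + 42022)/2 = 24321 km = 2.432×10⁷ m.
By Kepler's third law T = 2π√(a³/μ) = 2π × 6.654×10³ = 4.181×10⁴ s.
= 11.61 h.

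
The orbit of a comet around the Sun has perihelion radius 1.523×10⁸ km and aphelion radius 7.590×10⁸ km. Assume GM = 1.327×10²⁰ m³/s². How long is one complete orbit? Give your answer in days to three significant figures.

T ≈ 1940 days

Semi-major axis a = (r_p + r_a)/2 = (1.5230×10⁸ + 7.5900×10⁸)/2 = 4.5565×10⁸ km = 4.556×10¹¹ m.
By Kepler's third law T = 2π√(a³/μ) = 2π × 2.670×10⁷ = 1.678×10⁸ s.
= 1942 days.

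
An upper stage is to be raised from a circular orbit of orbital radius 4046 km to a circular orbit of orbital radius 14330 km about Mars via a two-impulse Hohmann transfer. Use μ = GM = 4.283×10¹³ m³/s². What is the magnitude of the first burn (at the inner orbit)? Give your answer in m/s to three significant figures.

Δv ≈ 810 m/s

r₁ = 4046 km = 4.046×10⁶ m.
r₂ = 14330 km = 1.433×10⁷ m.
Transfer ellipse a_t = (r₁ + r₂)/2 = 9.188×10⁶ m.
At r₁: circular v_c1 = √(μ/r₁) = 3254 m/s; transfer-periapsis v_p = √[μ(2/r₁ − 1/a_t)] = 4063 m/s.
Δv₁ = v_p − v_c1 = 809.7 m/s.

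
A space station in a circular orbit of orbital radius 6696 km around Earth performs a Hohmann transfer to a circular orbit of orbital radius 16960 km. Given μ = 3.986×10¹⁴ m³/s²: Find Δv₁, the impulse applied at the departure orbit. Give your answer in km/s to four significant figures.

Δv ≈ 1.523 km/s

r₁ = 6696 km = 6.696×10⁶ m.
r₂ = 16960 km = 1.696×10⁷ m.
Transfer ellipse a_t = (r₁ + r₂)/2 = 1.183×10⁷ m.
At r₁: circular v_c1 = √(μ/r₁) = 7715 m/s; transfer-perigee v_p = √[μ(2/r₁ − 1/a_t)] = 9239 m/s.
Δv₁ = v_p − v_c1 = 1523 m/s.
= 1.523 km/s.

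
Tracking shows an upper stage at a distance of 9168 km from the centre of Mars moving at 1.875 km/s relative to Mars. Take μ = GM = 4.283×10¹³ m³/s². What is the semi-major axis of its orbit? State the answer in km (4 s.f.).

r = 9.168×10⁶ m.
Specific orbital energy ε = v²/2 − μ/r = (1875)²/2 − 4.283×10¹³/9.168×10⁶ = -2.914×10⁶ J/kg.
Since ε = −μ/(2a), a = −μ/(2ε) = 7.349×10⁶ m = 7349.3 km.

a ≈ 7349 km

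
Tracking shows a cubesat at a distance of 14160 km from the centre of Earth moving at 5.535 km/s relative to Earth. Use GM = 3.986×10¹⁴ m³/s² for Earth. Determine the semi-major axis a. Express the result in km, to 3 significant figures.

r = 1.416×10⁷ m.
Vis-viva rearranged: 1/a = 2/r − v²/μ = 1.412×10⁻⁷ − 7.686×10⁻⁸ = 6.438×10⁻⁸ m⁻¹.
a = 1.553×10⁷ m = 15532 km.

a ≈ 15500 km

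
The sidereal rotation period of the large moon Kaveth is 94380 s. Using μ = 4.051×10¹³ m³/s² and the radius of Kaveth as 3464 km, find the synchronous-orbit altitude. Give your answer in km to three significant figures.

h_sync ≈ 17400 km

A synchronous orbit has period T, so by Kepler's third law a = (μT²/4π²)^(1/3).
μT²/4π² = 4.051×10¹³ × (9.438×10⁴)² / 39.48 = 9.140×10²¹ m³.
a = 2.091×10⁷ m = 20908 km.
Altitude h = a − R = 20908 − 3464 = 17444 km.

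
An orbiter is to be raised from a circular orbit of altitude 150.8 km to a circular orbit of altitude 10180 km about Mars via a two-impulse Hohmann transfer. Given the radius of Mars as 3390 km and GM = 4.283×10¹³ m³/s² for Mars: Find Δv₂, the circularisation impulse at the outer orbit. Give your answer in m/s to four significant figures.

r₁ = 3390 + 150.8 = 3540.8 km = 3.5408×10⁶ m.
r₂ = 3390 + 10180 = 13570 km = 1.3570×10⁷ m.
Transfer ellipse a_t = (r₁ + r₂)/2 = 8.555×10⁶ m.
At r₁: circular v_c1 = √(μ/r₁) = 3478 m/s; transfer-periapsis v_p = √[μ(2/r₁ − 1/a_t)] = 4380 m/s.
At r₂: circular v_c2 = √(μ/r₂) = 1777 m/s; transfer-apoapsis v_a = √[μ(2/r₂ − 1/a_t)] = 1143 m/s.
Δv₂ = v_c2 − v_a = 633.7 m/s.

Δv ≈ 633.7 m/s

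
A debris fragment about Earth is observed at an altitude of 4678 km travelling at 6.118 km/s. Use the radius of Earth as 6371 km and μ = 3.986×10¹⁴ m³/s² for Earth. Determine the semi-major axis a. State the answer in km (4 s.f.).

r = 6371 + 4678 = 11049 km = 1.105×10⁷ m.
Vis-viva rearranged: 1/a = 2/r − v²/μ = 1.810×10⁻⁷ − 9.390×10⁻⁸ = 8.711×10⁻⁸ m⁻¹.
a = 1.148×10⁷ m = 11480 km.

a ≈ 11480 km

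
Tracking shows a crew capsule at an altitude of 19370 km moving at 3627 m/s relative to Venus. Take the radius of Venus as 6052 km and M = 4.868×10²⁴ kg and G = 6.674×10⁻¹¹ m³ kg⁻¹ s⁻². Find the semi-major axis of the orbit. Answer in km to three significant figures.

a ≈ 26200 km

μ = GM = 6.674×10⁻¹¹ × 4.868×10²⁴ = 3.249×10¹⁴ m³/s².
r = 6052 + 19370 = 25422 km = 2.542×10⁷ m.
Specific orbital energy ε = v²/2 − μ/r = (3627)²/2 − 3.249×10¹⁴/2.542×10⁷ = -6.202×10⁶ J/kg.
Since ε = −μ/(2a), a = −μ/(2ε) = 2.619×10⁷ m = 26191 km.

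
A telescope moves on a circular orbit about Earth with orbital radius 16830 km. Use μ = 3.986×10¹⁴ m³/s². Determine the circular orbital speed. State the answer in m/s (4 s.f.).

v ≈ 4867 m/s

r = 16830 km = 1.683×10⁷ m.
For a circular orbit v = √(μ/r) = √(3.986×10¹⁴ / 1.683×10⁷) = √(2.368×10⁷) = 4867 m/s.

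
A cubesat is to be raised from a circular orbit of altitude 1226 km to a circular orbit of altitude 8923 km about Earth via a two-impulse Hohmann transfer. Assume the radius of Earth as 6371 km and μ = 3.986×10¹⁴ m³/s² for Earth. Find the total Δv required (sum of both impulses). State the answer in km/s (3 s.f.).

Δv_total ≈ 2.08 km/s

r₁ = 6371 + 1226 = 7597.0 km = 7.5970×10⁶ m.
r₂ = 6371 + 8923 = 15294 km = 1.5294×10⁷ m.
Transfer ellipse a_t = (r₁ + r₂)/2 = 1.145×10⁷ m.
At r₁: circular v_c1 = √(μ/r₁) = 7243 m/s; transfer-perigee v_p = √[μ(2/r₁ − 1/a_t)] = 8373 m/s.
Δv₁ = v_p − v_c1 = 1130 m/s.
At r₂: circular v_c2 = √(μ/r₂) = 5105 m/s; transfer-apogee v_a = √[μ(2/r₂ − 1/a_t)] = 4159 m/s.
Δv₂ = v_c2 − v_a = 945.9 m/s.
Total Δv = Δv₁ + Δv₂ = 2076 m/s = 2.076 km/s.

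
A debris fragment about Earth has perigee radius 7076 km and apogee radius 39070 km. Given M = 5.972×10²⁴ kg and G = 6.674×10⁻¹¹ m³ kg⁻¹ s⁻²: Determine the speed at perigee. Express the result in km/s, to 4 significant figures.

μ = GM = 6.674×10⁻¹¹ × 5.972×10²⁴ = 3.986×10¹⁴ m³/s².
Semi-major axis a = (r_p + r_a)/2 = 23073 km = 2.307×10⁷ m.
Vis-viva: v² = μ(2/r − 1/a) = 3.986×10¹⁴ × (2.826×10⁻⁷ − 4.334×10⁻⁸) = 9.538×10⁷ m²/s².
v = 9766 m/s = 9.766 km/s.

v ≈ 9.766 km/s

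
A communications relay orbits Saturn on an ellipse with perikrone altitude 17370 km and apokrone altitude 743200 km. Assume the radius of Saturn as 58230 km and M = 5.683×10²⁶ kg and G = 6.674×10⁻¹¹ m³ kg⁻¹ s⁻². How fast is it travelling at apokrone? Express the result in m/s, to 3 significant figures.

μ = GM = 6.674×10⁻¹¹ × 5.683×10²⁶ = 3.793×10¹⁶ m³/s².
r_p = 58230 + 17370 = 75600 km = 7.5600×10⁷ m.
r_a = 58230 + 743200 = 801430 km = 8.0143×10⁸ m.
Semi-major axis a = (r_p + r_a)/2 = 4.3852×10⁵ km = 4.385×10⁸ m.
Vis-viva: v² = μ(2/r − 1/a) = 3.793×10¹⁶ × (2.496×10⁻⁹ − 2.280×10⁻⁹) = 8.159×10⁶ m²/s².
v = 2856 m/s.

v ≈ 2860 m/s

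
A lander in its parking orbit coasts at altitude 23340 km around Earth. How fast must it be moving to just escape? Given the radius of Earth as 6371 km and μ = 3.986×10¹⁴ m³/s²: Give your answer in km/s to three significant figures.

v_esc ≈ 5.18 km/s

r = 6371 + 23340 = 29711 km = 2.9711×10⁷ m.
Escape speed v_esc = √(2μ/r) = √(2 × 3.986×10¹⁴ / 2.971×10⁷) = √(2.683×10⁷) = 5180 m/s.
= 5.180 km/s.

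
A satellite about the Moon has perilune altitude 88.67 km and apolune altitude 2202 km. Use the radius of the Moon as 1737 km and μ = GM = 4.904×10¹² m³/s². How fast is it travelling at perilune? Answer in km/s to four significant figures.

r_p = 1737 + 88.67 = 1825.7 km = 1.8257×10⁶ m.
r_a = 1737 + 2202 = 3939.0 km = 3.9390×10⁶ m.
Semi-major axis a = (r_p + r_a)/2 = 2882.3 km = 2.882×10⁶ m.
Vis-viva: v² = μ(2/r − 1/a) = 4.904×10¹² × (1.095×10⁻⁶ − 3.469×10⁻⁷) = 3.671×10⁶ m²/s².
v = 1916 m/s = 1.916 km/s.

v ≈ 1.916 km/s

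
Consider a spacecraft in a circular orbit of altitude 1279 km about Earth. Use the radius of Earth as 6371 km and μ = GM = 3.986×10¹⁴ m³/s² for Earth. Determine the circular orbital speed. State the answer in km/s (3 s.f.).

v ≈ 7.22 km/s

r = 6371 + 1279 = 7650.0 km = 7.6500×10⁶ m.
For a circular orbit v = √(μ/r) = √(3.986×10¹⁴ / 7.650×10⁶) = √(5.210×10⁷) = 7218 m/s.
That is 7.218 km/s.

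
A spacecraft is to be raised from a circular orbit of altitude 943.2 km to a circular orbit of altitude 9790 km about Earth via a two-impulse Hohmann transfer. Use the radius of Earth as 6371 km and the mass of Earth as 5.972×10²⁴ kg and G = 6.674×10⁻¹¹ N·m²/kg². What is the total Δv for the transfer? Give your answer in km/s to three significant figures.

Δv_total ≈ 2.33 km/s

μ = GM = 6.674×10⁻¹¹ × 5.972×10²⁴ = 3.986×10¹⁴ m³/s².
r₁ = 6371 + 943.2 = 7314.2 km = 7.3142×10⁶ m.
r₂ = 6371 + 9790 = 16161 km = 1.6161×10⁷ m.
Transfer ellipse a_t = (r₁ + r₂)/2 = 1.174×10⁷ m.
At r₁: circular v_c1 = √(μ/r₁) = 7382 m/s; transfer-perigee v_p = √[μ(2/r₁ − 1/a_t)] = 8662 m/s.
Δv₁ = v_p − v_c1 = 1280 m/s.
At r₂: circular v_c2 = √(μ/r₂) = 4966 m/s; transfer-apogee v_a = √[μ(2/r₂ − 1/a_t)] = 3920 m/s.
Δv₂ = v_c2 − v_a = 1046 m/s.
Total Δv = Δv₁ + Δv₂ = 2326 m/s = 2.326 km/s.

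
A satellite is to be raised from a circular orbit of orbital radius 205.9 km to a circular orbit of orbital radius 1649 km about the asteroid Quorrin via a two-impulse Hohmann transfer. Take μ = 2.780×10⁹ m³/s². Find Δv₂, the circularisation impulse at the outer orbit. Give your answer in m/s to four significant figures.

Δv ≈ 21.71 m/s

r₁ = 205.9 km = 2.059×10⁵ m.
r₂ = 1649 km = 1.649×10⁶ m.
Transfer ellipse a_t = (r₁ + r₂)/2 = 9.274×10⁵ m.
At r₁: circular v_c1 = √(μ/r₁) = 116.2 m/s; transfer-periapsis v_p = √[μ(2/r₁ − 1/a_t)] = 154.9 m/s.
At r₂: circular v_c2 = √(μ/r₂) = 41.06 m/s; transfer-apoapsis v_a = √[μ(2/r₂ − 1/a_t)] = 19.35 m/s.
Δv₂ = v_c2 − v_a = 21.71 m/s.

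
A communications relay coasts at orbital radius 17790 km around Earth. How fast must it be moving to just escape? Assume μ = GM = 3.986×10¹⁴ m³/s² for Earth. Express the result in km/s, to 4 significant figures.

r = 17790 km = 1.779×10⁷ m.
Escape speed v_esc = √(2μ/r) = √(2 × 3.986×10¹⁴ / 1.779×10⁷) = √(4.481×10⁷) = 6694 m/s.
= 6.694 km/s.

v_esc ≈ 6.694 km/s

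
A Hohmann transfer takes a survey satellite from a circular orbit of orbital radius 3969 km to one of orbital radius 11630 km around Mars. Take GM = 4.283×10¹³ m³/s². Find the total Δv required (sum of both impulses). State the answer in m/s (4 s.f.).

r₁ = 3969 km = 3.969×10⁶ m.
r₂ = 11630 km = 1.163×10⁷ m.
Transfer ellipse a_t = (r₁ + r₂)/2 = 7.800×10⁶ m.
At r₁: circular v_c1 = √(μ/r₁) = 3285 m/s; transfer-periapsis v_p = √[μ(2/r₁ − 1/a_t)] = 4011 m/s.
Δv₁ = v_p − v_c1 = 726.4 m/s.
At r₂: circular v_c2 = √(μ/r₂) = 1919 m/s; transfer-apoapsis v_a = √[μ(2/r₂ − 1/a_t)] = 1369 m/s.
Δv₂ = v_c2 − v_a = 550.1 m/s.
Total Δv = Δv₁ + Δv₂ = 1276 m/s.

Δv_total ≈ 1276 m/s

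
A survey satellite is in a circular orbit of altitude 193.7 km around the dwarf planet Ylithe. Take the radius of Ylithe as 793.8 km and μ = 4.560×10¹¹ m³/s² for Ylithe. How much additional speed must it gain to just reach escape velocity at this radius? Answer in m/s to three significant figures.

Δv ≈ 281 m/s

r = 793.8 + 193.7 = 987.50 km = 9.8750×10⁵ m.
Circular speed v_c = √(μ/r) = 679.5 m/s.
Escape speed v_esc = √(2μ/r) = √2 × v_c = 961.0 m/s.
Δv = v_esc − v_c = 281.5 m/s.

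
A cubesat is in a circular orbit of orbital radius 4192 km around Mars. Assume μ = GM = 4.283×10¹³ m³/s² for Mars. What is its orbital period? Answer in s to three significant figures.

r = 4192 km = 4.192×10⁶ m.
Kepler's third law: T = 2π√(r³/μ) = 2π√((4.192×10⁶)³ / 4.283×10¹³).
r³/μ = 1.720×10⁶ s², so T = 2π × 1.311×10³ = 8.240×10³ s.

T ≈ 8240 s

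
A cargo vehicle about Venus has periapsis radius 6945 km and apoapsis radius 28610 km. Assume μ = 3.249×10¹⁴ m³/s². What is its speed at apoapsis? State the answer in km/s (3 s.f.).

v ≈ 2.11 km/s

Semi-major axis a = (r_p + r_a)/2 = 17778 km = 1.778×10⁷ m.
Vis-viva: v² = μ(2/r − 1/a) = 3.249×10¹⁴ × (6.991×10⁻⁸ − 5.625×10⁻⁸) = 4.436×10⁶ m²/s².
v = 2106 m/s = 2.106 km/s.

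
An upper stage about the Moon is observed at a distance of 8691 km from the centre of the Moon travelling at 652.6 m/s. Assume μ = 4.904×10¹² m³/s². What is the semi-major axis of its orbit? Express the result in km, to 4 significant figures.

r = 8.691×10⁶ m.
Vis-viva rearranged: 1/a = 2/r − v²/μ = 2.301×10⁻⁷ − 8.684×10⁻⁸ = 1.433×10⁻⁷ m⁻¹.
a = 6.979×10⁶ m = 6979.4 km.

a ≈ 6979 km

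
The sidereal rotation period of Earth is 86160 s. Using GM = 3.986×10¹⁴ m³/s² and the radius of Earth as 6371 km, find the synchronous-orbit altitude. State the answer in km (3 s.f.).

A synchronous orbit has period T, so by Kepler's third law a = (μT²/4π²)^(1/3).
μT²/4π² = 3.986×10¹⁴ × (8.616×10⁴)² / 39.48 = 7.495×10²² m³.
a = 4.216×10⁷ m = 42163 km.
Altitude h = a − R = 42163 − 6371 = 35792 km.

h_sync ≈ 35800 km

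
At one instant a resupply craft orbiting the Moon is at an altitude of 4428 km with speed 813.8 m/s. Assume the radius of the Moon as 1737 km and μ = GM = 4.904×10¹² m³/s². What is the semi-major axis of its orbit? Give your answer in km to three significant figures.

r = 1737 + 4428 = 6165.0 km = 6.165×10⁶ m.
Vis-viva rearranged: 1/a = 2/r − v²/μ = 3.244×10⁻⁷ − 1.350×10⁻⁷ = 1.894×10⁻⁷ m⁻¹.
a = 5.281×10⁶ m = 5280.8 km.

a ≈ 5280 km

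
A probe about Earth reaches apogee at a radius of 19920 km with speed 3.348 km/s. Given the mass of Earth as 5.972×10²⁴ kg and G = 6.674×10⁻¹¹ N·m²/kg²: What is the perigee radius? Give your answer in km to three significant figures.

μ = GM = 6.674×10⁻¹¹ × 5.972×10²⁴ = 3.986×10¹⁴ m³/s².
r_a = 1.992×10⁷ m.
Specific energy ε = v²/2 − μ/r = -1.440×10⁷ J/kg, so a = −μ/(2ε) = 1.384×10⁷ m.
The apsides satisfy r_p + r_a = 2a, so the perigee radius is 2a − r_a = 7.751×10⁶ m = 7750.8 km.

perigee radius ≈ 7750 km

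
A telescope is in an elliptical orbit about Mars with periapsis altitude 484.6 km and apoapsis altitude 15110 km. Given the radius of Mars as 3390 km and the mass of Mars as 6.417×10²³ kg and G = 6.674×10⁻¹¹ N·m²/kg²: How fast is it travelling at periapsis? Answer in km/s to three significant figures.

μ = GM = 6.674×10⁻¹¹ × 6.417×10²³ = 4.283×10¹³ m³/s².
r_p = 3390 + 484.6 = 3874.6 km = 3.8746×10⁶ m.
r_a = 3390 + 15110 = 18500 km = 1.8500×10⁷ m.
Semi-major axis a = (r_p + r_a)/2 = 11187 km = 1.119×10⁷ m.
Vis-viva: v² = μ(2/r − 1/a) = 4.283×10¹³ × (5.162×10⁻⁷ − 8.939×10⁻⁸) = 1.828×10⁷ m²/s².
v = 4275 m/s = 4.275 km/s.

v ≈ 4.28 km/s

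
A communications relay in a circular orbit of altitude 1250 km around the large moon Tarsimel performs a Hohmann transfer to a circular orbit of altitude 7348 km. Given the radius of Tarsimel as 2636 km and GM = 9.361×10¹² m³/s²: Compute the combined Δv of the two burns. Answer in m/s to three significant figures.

r₁ = 2636 + 1250 = 3886.0 km = 3.8860×10⁶ m.
r₂ = 2636 + 7348 = 9984.0 km = 9.9840×10⁶ m.
Transfer ellipse a_t = (r₁ + r₂)/2 = 6.935×10⁶ m.
At r₁: circular v_c1 = √(μ/r₁) = 1552 m/s; transfer-periapsis v_p = √[μ(2/r₁ − 1/a_t)] = 1862 m/s.
Δv₁ = v_p − v_c1 = 310.2 m/s.
At r₂: circular v_c2 = √(μ/r₂) = 968.3 m/s; transfer-apoapsis v_a = √[μ(2/r₂ − 1/a_t)] = 724.8 m/s.
Δv₂ = v_c2 − v_a = 243.5 m/s.
Total Δv = Δv₁ + Δv₂ = 553.7 m/s.

Δv_total ≈ 554 m/s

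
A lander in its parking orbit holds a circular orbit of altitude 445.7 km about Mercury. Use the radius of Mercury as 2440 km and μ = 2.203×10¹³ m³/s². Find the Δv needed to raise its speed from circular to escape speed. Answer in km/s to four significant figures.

Δv ≈ 1.144 km/s

r = 2440 + 445.7 = 2885.7 km = 2.8857×10⁶ m.
Circular speed v_c = √(μ/r) = 2763 m/s.
Escape speed v_esc = √(2μ/r) = √2 × v_c = 3907 m/s.
Δv = v_esc − v_c = 1144 m/s = 1.144 km/s.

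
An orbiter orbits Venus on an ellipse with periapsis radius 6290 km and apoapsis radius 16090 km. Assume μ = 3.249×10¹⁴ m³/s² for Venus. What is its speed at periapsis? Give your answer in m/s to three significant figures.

Semi-major axis a = (r_p + r_a)/2 = 11190 km = 1.119×10⁷ m.
Vis-viva: v² = μ(2/r − 1/a) = 3.249×10¹⁴ × (3.180×10⁻⁷ − 8.937×10⁻⁸) = 7.427×10⁷ m²/s².
v = 8618 m/s.

v ≈ 8620 m/s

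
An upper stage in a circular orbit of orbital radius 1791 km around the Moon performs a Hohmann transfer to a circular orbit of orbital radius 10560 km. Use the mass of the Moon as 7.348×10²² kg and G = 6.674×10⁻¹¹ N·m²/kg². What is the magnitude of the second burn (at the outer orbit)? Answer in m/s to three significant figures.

μ = GM = 6.674×10⁻¹¹ × 7.348×10²² = 4.904×10¹² m³/s².
r₁ = 1791 km = 1.791×10⁶ m.
r₂ = 10560 km = 1.056×10⁷ m.
Transfer ellipse a_t = (r₁ + r₂)/2 = 6.176×10⁶ m.
At r₁: circular v_c1 = √(μ/r₁) = 1655 m/s; transfer-perilune v_p = √[μ(2/r₁ − 1/a_t)] = 2164 m/s.
At r₂: circular v_c2 = √(μ/r₂) = 681.5 m/s; transfer-apolune v_a = √[μ(2/r₂ − 1/a_t)] = 367.0 m/s.
Δv₂ = v_c2 − v_a = 314.5 m/s.

Δv ≈ 314 m/s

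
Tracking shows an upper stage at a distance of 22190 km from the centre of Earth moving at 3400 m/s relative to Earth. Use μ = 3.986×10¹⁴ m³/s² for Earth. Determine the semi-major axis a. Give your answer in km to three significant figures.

r = 2.219×10⁷ m.
Vis-viva rearranged: 1/a = 2/r − v²/μ = 9.013×10⁻⁸ − 2.900×10⁻⁸ = 6.113×10⁻⁸ m⁻¹.
a = 1.636×10⁷ m = 16359 km.

a ≈ 16400 km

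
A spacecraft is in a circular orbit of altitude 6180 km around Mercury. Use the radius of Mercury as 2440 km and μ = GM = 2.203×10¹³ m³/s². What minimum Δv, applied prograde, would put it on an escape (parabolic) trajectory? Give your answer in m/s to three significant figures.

Δv ≈ 662 m/s

r = 2440 + 6180 = 8620.0 km = 8.6200×10⁶ m.
Circular speed v_c = √(μ/r) = 1599 m/s.
Escape speed v_esc = √(2μ/r) = √2 × v_c = 2261 m/s.
Δv = v_esc − v_c = 662.2 m/s.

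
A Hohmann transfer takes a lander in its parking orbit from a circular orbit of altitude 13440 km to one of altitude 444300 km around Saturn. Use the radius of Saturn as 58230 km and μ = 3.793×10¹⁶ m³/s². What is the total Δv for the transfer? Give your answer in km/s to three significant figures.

Δv_total ≈ 11.8 km/s

r₁ = 58230 + 13440 = 71670 km = 7.1670×10⁷ m.
r₂ = 58230 + 444300 = 502530 km = 5.0253×10⁸ m.
Transfer ellipse a_t = (r₁ + r₂)/2 = 2.871×10⁸ m.
At r₁: circular v_c1 = √(μ/r₁) = 23010 m/s; transfer-perikrone v_p = √[μ(2/r₁ − 1/a_t)] = 30440 m/s.
Δv₁ = v_p − v_c1 = 7431 m/s.
At r₂: circular v_c2 = √(μ/r₂) = 8688 m/s; transfer-apokrone v_a = √[μ(2/r₂ − 1/a_t)] = 4341 m/s.
Δv₂ = v_c2 − v_a = 4347 m/s.
Total Δv = Δv₁ + Δv₂ = 11780 m/s = 11.78 km/s.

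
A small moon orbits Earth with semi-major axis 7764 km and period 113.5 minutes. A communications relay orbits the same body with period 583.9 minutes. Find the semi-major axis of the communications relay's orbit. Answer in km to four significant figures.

a₂ ≈ 23140 km

Kepler's third law: a³ ∝ T², so a₂ = a₁ (T₂/T₁)^(2/3).
T₂/T₁ = 5.144, (T₂/T₁)^(2/3) = 2.980.
a₂ = 7764 × 2.980 = 23140 km.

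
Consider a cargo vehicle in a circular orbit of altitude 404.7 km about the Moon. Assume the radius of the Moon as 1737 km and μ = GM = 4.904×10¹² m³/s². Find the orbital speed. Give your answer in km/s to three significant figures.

r = 1737 + 404.7 = 2141.7 km = 2.1417×10⁶ m.
For a circular orbit v = √(μ/r) = √(4.904×10¹² / 2.142×10⁶) = √(2.290×10⁶) = 1513 m/s.
That is 1.513 km/s.

v ≈ 1.51 km/s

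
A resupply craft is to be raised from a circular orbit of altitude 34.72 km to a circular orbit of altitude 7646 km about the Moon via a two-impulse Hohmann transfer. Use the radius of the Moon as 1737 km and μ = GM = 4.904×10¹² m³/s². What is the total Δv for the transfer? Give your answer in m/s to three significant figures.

Δv_total ≈ 810 m/s

r₁ = 1737 + 34.72 = 1771.7 km = 1.7717×10⁶ m.
r₂ = 1737 + 7646 = 9383.0 km = 9.3830×10⁶ m.
Transfer ellipse a_t = (r₁ + r₂)/2 = 5.577×10⁶ m.
At r₁: circular v_c1 = √(μ/r₁) = 1664 m/s; transfer-perilune v_p = √[μ(2/r₁ − 1/a_t)] = 2158 m/s.
Δv₁ = v_p − v_c1 = 494.2 m/s.
At r₂: circular v_c2 = √(μ/r₂) = 722.9 m/s; transfer-apolune v_a = √[μ(2/r₂ − 1/a_t)] = 407.5 m/s.
Δv₂ = v_c2 − v_a = 315.5 m/s.
Total Δv = Δv₁ + Δv₂ = 809.7 m/s.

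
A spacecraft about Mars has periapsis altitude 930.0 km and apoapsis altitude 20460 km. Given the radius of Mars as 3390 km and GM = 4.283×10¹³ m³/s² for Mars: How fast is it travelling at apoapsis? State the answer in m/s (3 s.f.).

v ≈ 742 m/s

r_p = 3390 + 930.0 = 4320.0 km = 4.3200×10⁶ m.
r_a = 3390 + 20460 = 23850 km = 2.3850×10⁷ m.
Semi-major axis a = (r_p + r_a)/2 = 14085 km = 1.408×10⁷ m.
Vis-viva: v² = μ(2/r − 1/a) = 4.283×10¹³ × (8.386×10⁻⁸ − 7.100×10⁻⁸) = 5.508×10⁵ m²/s².
v = 742.2 m/s.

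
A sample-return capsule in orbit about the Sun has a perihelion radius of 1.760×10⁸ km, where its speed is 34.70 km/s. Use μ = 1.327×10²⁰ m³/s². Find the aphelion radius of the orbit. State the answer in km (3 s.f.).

aphelion radius ≈ 6.97×10⁸ km

r_p = 1.760×10¹¹ m.
Specific energy ε = v²/2 − μ/r = -1.519×10⁸ J/kg, so a = −μ/(2ε) = 4.367×10¹¹ m.
The apsides satisfy r_p + r_a = 2a, so the aphelion radius is 2a − r_p = 6.974×10¹¹ m = 6.9742×10⁸ km.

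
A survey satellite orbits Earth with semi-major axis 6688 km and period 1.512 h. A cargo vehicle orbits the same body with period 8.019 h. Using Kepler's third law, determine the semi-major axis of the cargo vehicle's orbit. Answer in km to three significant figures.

a₂ ≈ 20300 km

Kepler's third law: a³ ∝ T², so a₂ = a₁ (T₂/T₁)^(2/3).
T₂/T₁ = 5.304, (T₂/T₁)^(2/3) = 3.041.
a₂ = 6688 × 3.041 = 20340 km.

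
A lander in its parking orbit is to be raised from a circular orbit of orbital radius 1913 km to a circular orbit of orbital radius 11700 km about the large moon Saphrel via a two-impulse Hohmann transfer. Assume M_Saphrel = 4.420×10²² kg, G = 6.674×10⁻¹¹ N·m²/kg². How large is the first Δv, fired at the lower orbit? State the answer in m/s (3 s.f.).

Δv ≈ 386 m/s

μ = GM = 6.674×10⁻¹¹ × 4.420×10²² = 2.950×10¹² m³/s².
r₁ = 1913 km = 1.913×10⁶ m.
r₂ = 11700 km = 1.170×10⁷ m.
Transfer ellipse a_t = (r₁ + r₂)/2 = 6.806×10⁶ m.
At r₁: circular v_c1 = √(μ/r₁) = 1242 m/s; transfer-periapsis v_p = √[μ(2/r₁ − 1/a_t)] = 1628 m/s.
Δv₁ = v_p − v_c1 = 386.3 m/s.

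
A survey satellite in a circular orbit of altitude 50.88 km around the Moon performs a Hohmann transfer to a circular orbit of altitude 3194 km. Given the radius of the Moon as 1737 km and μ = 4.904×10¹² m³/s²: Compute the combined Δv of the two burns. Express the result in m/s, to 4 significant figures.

r₁ = 1737 + 50.88 = 1787.9 km = 1.7879×10⁶ m.
r₂ = 1737 + 3194 = 4931.0 km = 4.9310×10⁶ m.
Transfer ellipse a_t = (r₁ + r₂)/2 = 3.359×10⁶ m.
At r₁: circular v_c1 = √(μ/r₁) = 1656 m/s; transfer-perilune v_p = √[μ(2/r₁ − 1/a_t)] = 2007 m/s.
Δv₁ = v_p − v_c1 = 350.3 m/s.
At r₂: circular v_c2 = √(μ/r₂) = 997.3 m/s; transfer-apolune v_a = √[μ(2/r₂ − 1/a_t)] = 727.5 m/s.
Δv₂ = v_c2 − v_a = 269.7 m/s.
Total Δv = Δv₁ + Δv₂ = 620.1 m/s.

Δv_total ≈ 620.1 m/s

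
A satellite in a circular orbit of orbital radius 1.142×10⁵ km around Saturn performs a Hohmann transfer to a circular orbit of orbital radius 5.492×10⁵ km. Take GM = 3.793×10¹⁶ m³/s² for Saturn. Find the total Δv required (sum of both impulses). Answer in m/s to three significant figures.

Δv_total ≈ 8660 m/s

r₁ = 1.142×10⁵ km = 1.142×10⁸ m.
r₂ = 5.492×10⁵ km = 5.492×10⁸ m.
Transfer ellipse a_t = (r₁ + r₂)/2 = 3.317×10⁸ m.
At r₁: circular v_c1 = √(μ/r₁) = 18220 m/s; transfer-perikrone v_p = √[μ(2/r₁ − 1/a_t)] = 23450 m/s.
Δv₁ = v_p − v_c1 = 5226 m/s.
At r₂: circular v_c2 = √(μ/r₂) = 8310 m/s; transfer-apokrone v_a = √[μ(2/r₂ − 1/a_t)] = 4876 m/s.
Δv₂ = v_c2 − v_a = 3434 m/s.
Total Δv = Δv₁ + Δv₂ = 8660 m/s.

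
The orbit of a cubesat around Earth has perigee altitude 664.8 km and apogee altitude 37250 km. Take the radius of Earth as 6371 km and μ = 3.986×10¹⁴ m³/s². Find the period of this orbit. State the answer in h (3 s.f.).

r_p = 6371 + 664.8 = 7035.8 km = 7.0358×10⁶ m.
r_a = 6371 + 37250 = 43621 km = 4.3621×10⁷ m.
Semi-major axis a = (r_p + r_a)/2 = (7035.8 + 43621)/2 = 25328 km = 2.533×10⁷ m.
By Kepler's third law T = 2π√(a³/μ) = 2π × 6.385×10³ = 4.012×10⁴ s.
= 11.14 h.

T ≈ 11.1 h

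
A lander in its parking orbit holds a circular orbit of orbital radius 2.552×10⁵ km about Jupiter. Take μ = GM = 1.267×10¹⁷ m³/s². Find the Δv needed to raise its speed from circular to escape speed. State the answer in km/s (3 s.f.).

r = 2.552×10⁵ km = 2.552×10⁸ m.
Circular speed v_c = √(μ/r) = 22280 m/s.
Escape speed v_esc = √(2μ/r) = √2 × v_c = 31510 m/s.
Δv = v_esc − v_c = 9229 m/s = 9.229 km/s.

Δv ≈ 9.23 km/s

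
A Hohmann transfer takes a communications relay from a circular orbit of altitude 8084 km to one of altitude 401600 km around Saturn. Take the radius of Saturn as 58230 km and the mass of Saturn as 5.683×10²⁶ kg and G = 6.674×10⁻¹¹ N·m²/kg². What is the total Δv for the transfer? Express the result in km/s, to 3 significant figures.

Δv_total ≈ 12.2 km/s

μ = GM = 6.674×10⁻¹¹ × 5.683×10²⁶ = 3.793×10¹⁶ m³/s².
r₁ = 58230 + 8084 = 66314 km = 6.6314×10⁷ m.
r₂ = 58230 + 401600 = 459830 km = 4.5983×10⁸ m.
Transfer ellipse a_t = (r₁ + r₂)/2 = 2.631×10⁸ m.
At r₁: circular v_c1 = √(μ/r₁) = 23920 m/s; transfer-perikrone v_p = √[μ(2/r₁ − 1/a_t)] = 31620 m/s.
Δv₁ = v_p − v_c1 = 7703 m/s.
At r₂: circular v_c2 = √(μ/r₂) = 9082 m/s; transfer-apokrone v_a = √[μ(2/r₂ − 1/a_t)] = 4560 m/s.
Δv₂ = v_c2 − v_a = 4522 m/s.
Total Δv = Δv₁ + Δv₂ = 12230 m/s = 12.23 km/s.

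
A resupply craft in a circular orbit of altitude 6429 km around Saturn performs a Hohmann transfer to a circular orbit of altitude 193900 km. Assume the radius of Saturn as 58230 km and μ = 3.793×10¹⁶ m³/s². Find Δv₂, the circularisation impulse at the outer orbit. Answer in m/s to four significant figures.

r₁ = 58230 + 6429 = 64659 km = 6.4659×10⁷ m.
r₂ = 58230 + 193900 = 252130 km = 2.5213×10⁸ m.
Transfer ellipse a_t = (r₁ + r₂)/2 = 1.584×10⁸ m.
At r₁: circular v_c1 = √(μ/r₁) = 24220 m/s; transfer-perikrone v_p = √[μ(2/r₁ − 1/a_t)] = 30560 m/s.
At r₂: circular v_c2 = √(μ/r₂) = 12270 m/s; transfer-apokrone v_a = √[μ(2/r₂ − 1/a_t)] = 7837 m/s.
Δv₂ = v_c2 − v_a = 4429 m/s.

Δv ≈ 4429 m/s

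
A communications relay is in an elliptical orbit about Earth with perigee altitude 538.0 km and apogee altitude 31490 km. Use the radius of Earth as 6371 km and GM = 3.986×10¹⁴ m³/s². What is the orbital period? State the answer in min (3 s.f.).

T ≈ 556 min

r_p = 6371 + 538.0 = 6909.0 km = 6.9090×10⁶ m.
r_a = 6371 + 31490 = 37861 km = 3.7861×10⁷ m.
Semi-major axis a = (r_p + r_a)/2 = (6909.0 + 37861)/2 = 22385 km = 2.238×10⁷ m.
By Kepler's third law T = 2π√(a³/μ) = 2π × 5.305×10³ = 3.333×10⁴ s.
= 555.5 min.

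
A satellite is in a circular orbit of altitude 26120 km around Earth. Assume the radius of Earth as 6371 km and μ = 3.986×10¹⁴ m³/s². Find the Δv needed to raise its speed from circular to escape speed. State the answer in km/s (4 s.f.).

r = 6371 + 26120 = 32491 km = 3.2491×10⁷ m.
Circular speed v_c = √(μ/r) = 3503 m/s.
Escape speed v_esc = √(2μ/r) = √2 × v_c = 4953 m/s.
Δv = v_esc − v_c = 1451 m/s = 1.451 km/s.

Δv ≈ 1.451 km/s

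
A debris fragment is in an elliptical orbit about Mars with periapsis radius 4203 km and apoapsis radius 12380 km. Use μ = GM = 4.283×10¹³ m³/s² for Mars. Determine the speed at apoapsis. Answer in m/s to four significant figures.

v ≈ 1324 m/s

Semi-major axis a = (r_p + r_a)/2 = 8291.5 km = 8.292×10⁶ m.
Vis-viva: v² = μ(2/r − 1/a) = 4.283×10¹³ × (1.616×10⁻⁷ − 1.206×10⁻⁷) = 1.754×10⁶ m²/s².
v = 1324 m/s.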